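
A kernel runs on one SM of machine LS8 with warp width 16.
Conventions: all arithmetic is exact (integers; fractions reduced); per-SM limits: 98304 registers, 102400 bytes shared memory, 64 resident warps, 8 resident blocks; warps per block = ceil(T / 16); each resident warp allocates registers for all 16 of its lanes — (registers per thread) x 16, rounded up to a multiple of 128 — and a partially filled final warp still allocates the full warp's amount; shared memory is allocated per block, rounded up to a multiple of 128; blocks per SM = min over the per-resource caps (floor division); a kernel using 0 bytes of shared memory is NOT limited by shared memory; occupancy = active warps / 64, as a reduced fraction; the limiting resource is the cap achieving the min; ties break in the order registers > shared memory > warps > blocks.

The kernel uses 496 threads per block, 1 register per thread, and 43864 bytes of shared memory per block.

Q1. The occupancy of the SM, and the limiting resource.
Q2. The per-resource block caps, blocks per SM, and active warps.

Answer: occupancy 31/32, limited by shared memory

registers: 24 blocks
shared memory: 2 blocks
warps: 2 blocks
blocks: 8 blocks

Answer: 2 blocks, 62 active warps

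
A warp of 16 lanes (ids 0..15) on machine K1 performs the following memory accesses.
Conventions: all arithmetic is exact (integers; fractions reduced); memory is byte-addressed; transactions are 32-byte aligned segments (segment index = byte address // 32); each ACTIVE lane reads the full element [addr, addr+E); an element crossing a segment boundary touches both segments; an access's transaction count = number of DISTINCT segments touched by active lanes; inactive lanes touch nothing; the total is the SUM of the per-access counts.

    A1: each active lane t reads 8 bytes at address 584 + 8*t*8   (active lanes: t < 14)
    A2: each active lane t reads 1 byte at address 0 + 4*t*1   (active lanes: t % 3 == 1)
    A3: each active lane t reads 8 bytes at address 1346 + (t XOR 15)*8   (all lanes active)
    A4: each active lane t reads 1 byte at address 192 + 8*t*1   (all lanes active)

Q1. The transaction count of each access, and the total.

A1: 14 transactions
A2: 2 transactions
A3: 5 transactions
A4: 4 transactions

Answer: 14,2,5,4; total 25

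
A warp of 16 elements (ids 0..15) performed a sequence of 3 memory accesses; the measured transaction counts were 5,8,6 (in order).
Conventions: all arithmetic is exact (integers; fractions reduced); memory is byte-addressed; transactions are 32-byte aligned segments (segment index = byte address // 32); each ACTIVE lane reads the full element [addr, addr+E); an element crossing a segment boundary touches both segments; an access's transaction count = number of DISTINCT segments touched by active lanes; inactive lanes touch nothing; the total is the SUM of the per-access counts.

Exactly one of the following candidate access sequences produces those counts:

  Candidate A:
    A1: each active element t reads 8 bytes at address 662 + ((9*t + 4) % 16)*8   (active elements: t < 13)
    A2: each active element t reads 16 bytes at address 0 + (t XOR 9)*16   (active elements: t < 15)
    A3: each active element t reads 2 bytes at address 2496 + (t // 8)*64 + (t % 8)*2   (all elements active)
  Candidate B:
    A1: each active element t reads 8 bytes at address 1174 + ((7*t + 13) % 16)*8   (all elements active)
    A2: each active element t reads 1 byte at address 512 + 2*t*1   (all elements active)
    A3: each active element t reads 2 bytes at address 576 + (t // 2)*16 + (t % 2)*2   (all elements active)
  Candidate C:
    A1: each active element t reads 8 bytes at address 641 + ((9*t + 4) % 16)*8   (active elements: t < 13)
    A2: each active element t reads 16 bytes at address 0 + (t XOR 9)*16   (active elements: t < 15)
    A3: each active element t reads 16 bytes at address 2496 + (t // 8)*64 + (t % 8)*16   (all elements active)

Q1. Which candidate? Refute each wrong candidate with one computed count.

A: A3 gives 2 transactions, not 6
B: A2 gives 1 transaction, not 8
C: all counts match (5,8,6)

Answer: C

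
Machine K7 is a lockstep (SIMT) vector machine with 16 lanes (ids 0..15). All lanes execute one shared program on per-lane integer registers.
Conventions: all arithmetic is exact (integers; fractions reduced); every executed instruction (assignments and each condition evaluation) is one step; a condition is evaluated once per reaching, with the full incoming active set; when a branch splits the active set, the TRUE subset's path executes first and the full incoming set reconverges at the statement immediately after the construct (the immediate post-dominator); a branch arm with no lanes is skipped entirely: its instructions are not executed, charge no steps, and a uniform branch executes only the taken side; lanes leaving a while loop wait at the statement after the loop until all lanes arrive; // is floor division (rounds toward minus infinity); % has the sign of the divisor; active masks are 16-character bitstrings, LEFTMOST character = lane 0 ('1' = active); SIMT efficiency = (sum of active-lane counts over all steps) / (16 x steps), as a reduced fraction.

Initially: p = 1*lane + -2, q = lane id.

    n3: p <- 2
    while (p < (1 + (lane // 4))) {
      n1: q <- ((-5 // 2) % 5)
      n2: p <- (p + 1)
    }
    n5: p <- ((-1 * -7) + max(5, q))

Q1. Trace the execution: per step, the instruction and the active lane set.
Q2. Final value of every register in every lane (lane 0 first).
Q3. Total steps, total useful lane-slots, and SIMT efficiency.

step 0: p <- 2                       1111111111111111
step 1: eval (p < (1 + (lane // 4))) 1111111111111111
step 2: q <- ((-5 // 2) % 5)         0000000011111111
step 3: p <- (p + 1)                 0000000011111111
step 4: eval (p < (1 + (lane // 4))) 0000000011111111
step 5: q <- ((-5 // 2) % 5)         0000000000001111
step 6: p <- (p + 1)                 0000000000001111
step 7: eval (p < (1 + (lane // 4))) 0000000000001111
step 8: p <- ((-1 * -7) + max(5, q)) 1111111111111111

Answer: 9 steps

p: 12,12,12,12,12,12,13,14,12,12,12,12,12,12,12,12
q: 0,1,2,3,4,5,6,7,2,2,2,2,2,2,2,2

steps = 9; useful = 84; efficiency = 84/144 = 7/12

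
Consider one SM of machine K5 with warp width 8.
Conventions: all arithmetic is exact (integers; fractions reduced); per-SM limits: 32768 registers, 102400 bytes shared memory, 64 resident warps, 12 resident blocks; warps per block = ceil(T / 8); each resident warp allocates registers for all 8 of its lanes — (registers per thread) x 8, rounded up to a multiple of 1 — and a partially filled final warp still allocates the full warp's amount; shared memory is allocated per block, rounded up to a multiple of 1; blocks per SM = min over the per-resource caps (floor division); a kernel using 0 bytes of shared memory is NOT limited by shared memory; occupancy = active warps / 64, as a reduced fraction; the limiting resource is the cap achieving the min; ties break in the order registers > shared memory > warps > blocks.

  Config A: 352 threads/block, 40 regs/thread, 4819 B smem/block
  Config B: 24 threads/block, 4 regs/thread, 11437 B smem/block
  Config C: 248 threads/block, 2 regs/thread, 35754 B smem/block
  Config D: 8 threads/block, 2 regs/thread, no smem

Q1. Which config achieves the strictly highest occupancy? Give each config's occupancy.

occupancies: A 11/16, B 3/8, C 31/32, D 3/16

Answer: C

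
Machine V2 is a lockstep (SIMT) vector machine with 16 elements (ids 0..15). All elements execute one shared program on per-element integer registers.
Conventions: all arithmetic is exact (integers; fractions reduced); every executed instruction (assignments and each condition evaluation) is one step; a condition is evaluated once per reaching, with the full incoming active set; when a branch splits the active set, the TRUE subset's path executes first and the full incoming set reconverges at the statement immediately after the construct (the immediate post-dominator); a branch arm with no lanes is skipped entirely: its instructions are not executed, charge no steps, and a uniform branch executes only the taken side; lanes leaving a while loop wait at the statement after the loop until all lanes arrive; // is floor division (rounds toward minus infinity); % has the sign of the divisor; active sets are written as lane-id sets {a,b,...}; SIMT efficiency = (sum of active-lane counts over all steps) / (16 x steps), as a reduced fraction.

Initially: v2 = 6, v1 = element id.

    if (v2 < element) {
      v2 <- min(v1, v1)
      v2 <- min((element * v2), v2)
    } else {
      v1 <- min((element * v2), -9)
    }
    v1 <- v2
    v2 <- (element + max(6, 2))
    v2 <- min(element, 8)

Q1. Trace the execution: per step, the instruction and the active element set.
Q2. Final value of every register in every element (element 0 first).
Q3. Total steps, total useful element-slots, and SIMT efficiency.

step 0: eval (v2 < element)          {0,1,2,3,4,5,6,7,8,9,10,11,12,13,14,15}
step 1: v2 <- min(v1, v1)            {7,8,9,10,11,12,13,14,15}
step 2: v2 <- min((element * v2), v2) {7,8,9,10,11,12,13,14,15}
step 3: v1 <- min((element * v2), -9) {0,1,2,3,4,5,6}
step 4: v1 <- v2                     {0,1,2,3,4,5,6,7,8,9,10,11,12,13,14,15}
step 5: v2 <- (element + max(6, 2))  {0,1,2,3,4,5,6,7,8,9,10,11,12,13,14,15}
step 6: v2 <- min(element, 8)        {0,1,2,3,4,5,6,7,8,9,10,11,12,13,14,15}

Answer: 7 steps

v2: 0,1,2,3,4,5,6,7,8,8,8,8,8,8,8,8
v1: 6,6,6,6,6,6,6,7,8,9,10,11,12,13,14,15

steps = 7; useful = 89; efficiency = 89/112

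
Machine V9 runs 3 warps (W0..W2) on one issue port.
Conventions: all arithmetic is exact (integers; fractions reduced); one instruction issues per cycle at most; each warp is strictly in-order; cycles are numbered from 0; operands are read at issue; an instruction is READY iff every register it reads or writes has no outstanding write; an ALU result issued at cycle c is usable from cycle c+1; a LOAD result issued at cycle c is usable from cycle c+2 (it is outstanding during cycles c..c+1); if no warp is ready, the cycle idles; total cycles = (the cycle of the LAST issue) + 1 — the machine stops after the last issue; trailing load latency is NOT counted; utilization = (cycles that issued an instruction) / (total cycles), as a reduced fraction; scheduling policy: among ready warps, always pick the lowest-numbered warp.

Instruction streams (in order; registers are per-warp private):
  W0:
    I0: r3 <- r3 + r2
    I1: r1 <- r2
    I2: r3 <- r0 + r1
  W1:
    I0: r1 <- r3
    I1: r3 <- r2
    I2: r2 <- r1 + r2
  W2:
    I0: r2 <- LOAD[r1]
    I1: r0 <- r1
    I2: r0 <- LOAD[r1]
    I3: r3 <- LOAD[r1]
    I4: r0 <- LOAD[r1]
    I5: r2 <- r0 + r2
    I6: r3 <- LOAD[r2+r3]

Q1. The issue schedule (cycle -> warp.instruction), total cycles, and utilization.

cycle 0: W0.I0
cycle 1: W0.I1
cycle 2: W0.I2
cycle 3: W1.I0
cycle 4: W1.I1
cycle 5: W1.I2
cycle 6: W2.I0
cycle 7: W2.I1
cycle 8: W2.I2
cycle 9: W2.I3
cycle 10: W2.I4
cycle 11: idle
cycle 12: W2.I5
cycle 13: W2.I6

Answer: 14 cycles, utilization 13/14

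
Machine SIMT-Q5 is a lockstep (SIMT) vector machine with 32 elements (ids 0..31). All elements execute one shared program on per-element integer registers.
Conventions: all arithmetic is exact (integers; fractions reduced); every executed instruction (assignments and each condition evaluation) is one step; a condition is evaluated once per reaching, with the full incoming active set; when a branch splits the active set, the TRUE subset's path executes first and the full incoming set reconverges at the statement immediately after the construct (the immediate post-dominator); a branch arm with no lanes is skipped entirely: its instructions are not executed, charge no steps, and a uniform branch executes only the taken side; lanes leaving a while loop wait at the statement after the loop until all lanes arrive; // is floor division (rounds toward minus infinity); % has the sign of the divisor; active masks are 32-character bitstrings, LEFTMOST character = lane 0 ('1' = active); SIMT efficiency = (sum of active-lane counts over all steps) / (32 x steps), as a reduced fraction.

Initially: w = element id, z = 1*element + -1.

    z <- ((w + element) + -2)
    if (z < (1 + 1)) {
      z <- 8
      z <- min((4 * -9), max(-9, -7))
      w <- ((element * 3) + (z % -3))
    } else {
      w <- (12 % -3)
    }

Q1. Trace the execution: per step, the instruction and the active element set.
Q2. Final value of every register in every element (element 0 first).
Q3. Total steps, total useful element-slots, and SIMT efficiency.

step 0: z <- ((w + element) + -2)    11111111111111111111111111111111
step 1: eval (z < (1 + 1))           11111111111111111111111111111111
step 2: z <- 8                       11000000000000000000000000000000
step 3: z <- min((4 * -9), max(-9, -7)) 11000000000000000000000000000000
step 4: w <- ((element * 3) + (z % -3)) 11000000000000000000000000000000
step 5: w <- (12 % -3)               00111111111111111111111111111111

Answer: 6 steps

w: 0,3,0,0,0,0,0,0,0,0,0,0,0,0,0,0,0,0,0,0,0,0,0,0,0,0,0,0,0,0,0,0
z: -36,-36,2,4,6,8,10,12,14,16,18,20,22,24,26,28,30,32,34,36,38,40,42,44,46,48,50,52,54,56,58,60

steps = 6; useful = 100; efficiency = 100/192 = 25/48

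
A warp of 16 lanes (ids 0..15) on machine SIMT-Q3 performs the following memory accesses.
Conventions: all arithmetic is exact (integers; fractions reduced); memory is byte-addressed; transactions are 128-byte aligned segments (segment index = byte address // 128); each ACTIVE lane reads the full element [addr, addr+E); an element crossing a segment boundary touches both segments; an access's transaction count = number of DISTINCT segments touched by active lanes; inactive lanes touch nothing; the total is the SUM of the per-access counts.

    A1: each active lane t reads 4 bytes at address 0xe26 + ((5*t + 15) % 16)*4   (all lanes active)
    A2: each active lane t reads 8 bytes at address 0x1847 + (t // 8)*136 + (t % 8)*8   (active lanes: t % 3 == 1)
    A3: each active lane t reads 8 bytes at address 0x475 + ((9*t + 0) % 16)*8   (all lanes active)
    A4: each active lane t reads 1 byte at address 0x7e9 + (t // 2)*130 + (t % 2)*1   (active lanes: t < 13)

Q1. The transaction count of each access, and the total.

A1: 1 transaction
A2: 2 transactions
A3: 2 transactions
A4: 7 transactions

Answer: 1,2,2,7; total 12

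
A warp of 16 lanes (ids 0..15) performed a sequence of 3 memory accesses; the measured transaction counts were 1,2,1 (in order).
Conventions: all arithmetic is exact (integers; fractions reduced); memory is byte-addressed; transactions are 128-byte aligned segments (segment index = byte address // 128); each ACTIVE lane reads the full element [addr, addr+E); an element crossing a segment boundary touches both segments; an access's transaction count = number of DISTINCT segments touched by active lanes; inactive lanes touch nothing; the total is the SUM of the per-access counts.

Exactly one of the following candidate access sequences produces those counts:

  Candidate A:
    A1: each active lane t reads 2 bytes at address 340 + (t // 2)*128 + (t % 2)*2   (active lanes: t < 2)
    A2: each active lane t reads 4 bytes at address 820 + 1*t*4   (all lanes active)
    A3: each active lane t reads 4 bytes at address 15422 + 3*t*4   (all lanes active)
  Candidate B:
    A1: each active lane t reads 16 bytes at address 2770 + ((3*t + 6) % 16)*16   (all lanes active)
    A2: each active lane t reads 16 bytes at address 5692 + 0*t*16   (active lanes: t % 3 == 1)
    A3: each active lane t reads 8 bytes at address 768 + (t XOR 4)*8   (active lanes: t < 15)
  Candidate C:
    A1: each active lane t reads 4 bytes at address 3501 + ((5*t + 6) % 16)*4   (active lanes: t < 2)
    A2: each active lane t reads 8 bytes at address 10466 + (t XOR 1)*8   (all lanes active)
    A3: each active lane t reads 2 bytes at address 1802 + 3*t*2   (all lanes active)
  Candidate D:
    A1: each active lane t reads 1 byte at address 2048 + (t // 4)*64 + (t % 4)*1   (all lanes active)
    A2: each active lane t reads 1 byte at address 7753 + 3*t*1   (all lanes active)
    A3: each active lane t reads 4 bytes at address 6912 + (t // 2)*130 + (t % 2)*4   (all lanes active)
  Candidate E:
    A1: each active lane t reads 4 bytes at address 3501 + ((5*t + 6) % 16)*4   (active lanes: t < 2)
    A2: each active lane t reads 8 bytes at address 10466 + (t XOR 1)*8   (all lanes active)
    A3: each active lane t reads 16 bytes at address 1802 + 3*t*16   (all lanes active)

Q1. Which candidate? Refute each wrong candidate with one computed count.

A: A2 gives 1 transaction, not 2
B: A1 gives 3 transactions, not 1
D: A1 gives 2 transactions, not 1
E: A3 gives 6 transactions, not 1
C: all counts match (1,2,1)

Answer: C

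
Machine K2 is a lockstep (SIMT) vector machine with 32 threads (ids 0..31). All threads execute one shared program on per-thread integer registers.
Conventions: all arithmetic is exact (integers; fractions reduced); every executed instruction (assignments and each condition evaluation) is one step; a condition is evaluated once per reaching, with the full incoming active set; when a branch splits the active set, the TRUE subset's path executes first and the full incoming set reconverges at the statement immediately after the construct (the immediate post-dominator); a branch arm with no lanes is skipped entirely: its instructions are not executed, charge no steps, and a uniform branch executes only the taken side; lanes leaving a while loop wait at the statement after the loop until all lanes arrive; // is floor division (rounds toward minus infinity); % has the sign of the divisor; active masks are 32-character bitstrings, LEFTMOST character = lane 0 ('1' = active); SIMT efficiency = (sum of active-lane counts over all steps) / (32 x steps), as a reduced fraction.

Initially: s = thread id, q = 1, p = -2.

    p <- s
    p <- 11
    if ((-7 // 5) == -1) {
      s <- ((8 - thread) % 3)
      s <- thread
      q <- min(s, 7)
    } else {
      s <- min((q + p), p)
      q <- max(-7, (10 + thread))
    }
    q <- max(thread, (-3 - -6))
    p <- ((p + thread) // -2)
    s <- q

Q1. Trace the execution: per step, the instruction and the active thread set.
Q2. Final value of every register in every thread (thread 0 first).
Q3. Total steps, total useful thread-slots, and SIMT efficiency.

step 0: p <- s                       11111111111111111111111111111111
step 1: p <- 11                      11111111111111111111111111111111
step 2: eval ((-7 // 5) == -1)       11111111111111111111111111111111
step 3: s <- min((q + p), p)         11111111111111111111111111111111
step 4: q <- max(-7, (10 + thread))  11111111111111111111111111111111
step 5: q <- max(thread, (-3 - -6))  11111111111111111111111111111111
step 6: p <- ((p + thread) // -2)    11111111111111111111111111111111
step 7: s <- q                       11111111111111111111111111111111

Answer: 8 steps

s: 3,3,3,3,4,5,6,7,8,9,10,11,12,13,14,15,16,17,18,19,20,21,22,23,24,25,26,27,28,29,30,31
q: 3,3,3,3,4,5,6,7,8,9,10,11,12,13,14,15,16,17,18,19,20,21,22,23,24,25,26,27,28,29,30,31
p: -6,-6,-7,-7,-8,-8,-9,-9,-10,-10,-11,-11,-12,-12,-13,-13,-14,-14,-15,-15,-16,-16,-17,-17,-18,-18,-19,-19,-20,-20,-21,-21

steps = 8; useful = 256; efficiency = 256/256 = 1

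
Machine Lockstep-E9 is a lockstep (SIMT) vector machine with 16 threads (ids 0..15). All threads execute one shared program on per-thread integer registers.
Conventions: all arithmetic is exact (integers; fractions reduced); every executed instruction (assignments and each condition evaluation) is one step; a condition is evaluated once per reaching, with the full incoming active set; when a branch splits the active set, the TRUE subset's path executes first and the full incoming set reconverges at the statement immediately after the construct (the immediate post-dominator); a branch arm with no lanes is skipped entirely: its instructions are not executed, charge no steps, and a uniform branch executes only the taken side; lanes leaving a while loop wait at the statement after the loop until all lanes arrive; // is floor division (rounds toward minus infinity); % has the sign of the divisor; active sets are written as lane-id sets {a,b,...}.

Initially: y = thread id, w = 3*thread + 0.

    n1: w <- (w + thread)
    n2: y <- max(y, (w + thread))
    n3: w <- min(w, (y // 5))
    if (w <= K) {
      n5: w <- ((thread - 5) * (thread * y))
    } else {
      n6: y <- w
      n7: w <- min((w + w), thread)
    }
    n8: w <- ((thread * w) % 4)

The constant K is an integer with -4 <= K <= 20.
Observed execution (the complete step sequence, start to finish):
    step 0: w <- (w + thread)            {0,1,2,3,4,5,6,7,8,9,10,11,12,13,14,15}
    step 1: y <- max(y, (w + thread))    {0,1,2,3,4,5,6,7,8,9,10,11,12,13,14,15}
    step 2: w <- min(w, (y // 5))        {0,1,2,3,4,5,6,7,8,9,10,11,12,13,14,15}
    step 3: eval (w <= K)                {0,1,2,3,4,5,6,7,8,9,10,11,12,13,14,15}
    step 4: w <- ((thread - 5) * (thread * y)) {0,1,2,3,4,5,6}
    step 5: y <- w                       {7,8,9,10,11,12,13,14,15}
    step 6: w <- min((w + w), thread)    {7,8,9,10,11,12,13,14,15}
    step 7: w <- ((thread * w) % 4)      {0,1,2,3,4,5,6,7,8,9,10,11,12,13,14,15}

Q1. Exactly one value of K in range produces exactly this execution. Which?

Answer: K = 6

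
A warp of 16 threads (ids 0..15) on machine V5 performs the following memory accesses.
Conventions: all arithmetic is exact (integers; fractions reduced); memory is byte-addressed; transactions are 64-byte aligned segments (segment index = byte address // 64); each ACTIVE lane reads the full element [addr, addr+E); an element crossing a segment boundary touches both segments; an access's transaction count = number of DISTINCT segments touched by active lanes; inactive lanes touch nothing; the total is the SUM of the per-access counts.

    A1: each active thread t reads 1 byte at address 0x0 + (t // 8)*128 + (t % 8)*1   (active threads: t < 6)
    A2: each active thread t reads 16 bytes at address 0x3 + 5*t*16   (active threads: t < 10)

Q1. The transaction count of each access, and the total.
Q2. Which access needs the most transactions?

A1: 1 transaction
A2: 12 transactions

Answer: 1,12; total 13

Answer: A2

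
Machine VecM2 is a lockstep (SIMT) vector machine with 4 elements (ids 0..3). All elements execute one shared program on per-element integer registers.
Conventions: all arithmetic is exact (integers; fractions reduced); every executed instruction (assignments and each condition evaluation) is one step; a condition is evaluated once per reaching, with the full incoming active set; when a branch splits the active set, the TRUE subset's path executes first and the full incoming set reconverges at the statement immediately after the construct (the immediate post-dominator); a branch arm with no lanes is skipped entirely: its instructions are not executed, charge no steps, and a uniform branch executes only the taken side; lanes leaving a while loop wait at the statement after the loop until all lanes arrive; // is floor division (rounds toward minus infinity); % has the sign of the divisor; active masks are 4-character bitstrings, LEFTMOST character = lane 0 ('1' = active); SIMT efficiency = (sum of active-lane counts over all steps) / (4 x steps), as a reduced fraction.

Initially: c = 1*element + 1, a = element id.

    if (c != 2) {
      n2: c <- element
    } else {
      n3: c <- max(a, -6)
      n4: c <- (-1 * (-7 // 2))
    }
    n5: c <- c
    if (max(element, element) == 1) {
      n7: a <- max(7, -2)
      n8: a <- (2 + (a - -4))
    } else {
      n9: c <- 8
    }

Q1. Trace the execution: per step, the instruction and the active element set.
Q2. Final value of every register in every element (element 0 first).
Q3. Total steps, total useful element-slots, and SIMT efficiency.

step 0: eval (c != 2)                1111
step 1: c <- element                 1011
step 2: c <- max(a, -6)              0100
step 3: c <- (-1 * (-7 // 2))        0100
step 4: c <- c                       1111
step 5: eval (max(element, element) == 1) 1111
step 6: a <- max(7, -2)              0100
step 7: a <- (2 + (a - -4))          0100
step 8: c <- 8                       1011

Answer: 9 steps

c: 8,4,8,8
a: 0,13,2,3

steps = 9; useful = 22; efficiency = 22/36 = 11/18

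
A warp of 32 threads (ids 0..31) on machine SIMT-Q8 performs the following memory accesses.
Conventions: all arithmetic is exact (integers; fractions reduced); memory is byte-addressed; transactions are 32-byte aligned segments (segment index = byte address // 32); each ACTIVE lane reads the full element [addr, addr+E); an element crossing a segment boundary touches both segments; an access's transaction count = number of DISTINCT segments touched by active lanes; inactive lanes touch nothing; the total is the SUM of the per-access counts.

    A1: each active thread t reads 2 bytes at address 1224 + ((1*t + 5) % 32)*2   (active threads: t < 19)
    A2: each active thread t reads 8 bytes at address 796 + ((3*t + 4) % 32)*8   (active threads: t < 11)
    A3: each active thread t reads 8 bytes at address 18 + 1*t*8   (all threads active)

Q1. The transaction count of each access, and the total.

A1: 2 transactions
A2: 8 transactions
A3: 9 transactions

Answer: 2,8,9; total 19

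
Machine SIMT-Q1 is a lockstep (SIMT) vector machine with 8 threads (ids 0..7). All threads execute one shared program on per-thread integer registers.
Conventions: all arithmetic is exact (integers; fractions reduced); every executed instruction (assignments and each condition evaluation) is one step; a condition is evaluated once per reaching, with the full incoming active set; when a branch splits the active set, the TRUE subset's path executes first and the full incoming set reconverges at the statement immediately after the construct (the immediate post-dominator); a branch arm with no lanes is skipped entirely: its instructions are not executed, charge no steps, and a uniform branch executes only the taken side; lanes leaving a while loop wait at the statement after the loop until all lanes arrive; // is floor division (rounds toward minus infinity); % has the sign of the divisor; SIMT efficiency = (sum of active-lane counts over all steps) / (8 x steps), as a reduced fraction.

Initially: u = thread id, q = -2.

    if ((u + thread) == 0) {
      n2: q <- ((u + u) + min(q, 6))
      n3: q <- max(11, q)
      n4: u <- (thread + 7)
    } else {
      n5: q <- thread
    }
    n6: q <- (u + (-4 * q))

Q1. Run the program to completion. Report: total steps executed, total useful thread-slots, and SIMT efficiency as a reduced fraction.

Answer: 6 steps, 26 useful, 13/24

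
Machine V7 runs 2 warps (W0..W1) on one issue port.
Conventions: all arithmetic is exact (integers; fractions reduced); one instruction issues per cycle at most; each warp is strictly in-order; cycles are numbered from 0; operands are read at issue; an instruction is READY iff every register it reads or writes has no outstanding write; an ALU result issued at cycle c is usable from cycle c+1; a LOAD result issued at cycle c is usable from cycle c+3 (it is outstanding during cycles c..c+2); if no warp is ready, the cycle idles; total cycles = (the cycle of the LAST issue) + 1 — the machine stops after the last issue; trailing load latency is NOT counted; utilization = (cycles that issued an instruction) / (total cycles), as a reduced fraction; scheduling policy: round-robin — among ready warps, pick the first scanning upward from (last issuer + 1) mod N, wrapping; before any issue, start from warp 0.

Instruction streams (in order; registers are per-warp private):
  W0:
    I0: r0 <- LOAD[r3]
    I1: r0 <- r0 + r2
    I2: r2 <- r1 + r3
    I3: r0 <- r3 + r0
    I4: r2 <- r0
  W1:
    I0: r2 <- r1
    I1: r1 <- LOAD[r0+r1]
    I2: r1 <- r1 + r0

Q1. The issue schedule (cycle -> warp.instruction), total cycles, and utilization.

cycle 0: W0.I0
cycle 1: W1.I0
cycle 2: W1.I1
cycle 3: W0.I1
cycle 4: W0.I2
cycle 5: W1.I2
cycle 6: W0.I3
cycle 7: W0.I4

Answer: 8 cycles, utilization 1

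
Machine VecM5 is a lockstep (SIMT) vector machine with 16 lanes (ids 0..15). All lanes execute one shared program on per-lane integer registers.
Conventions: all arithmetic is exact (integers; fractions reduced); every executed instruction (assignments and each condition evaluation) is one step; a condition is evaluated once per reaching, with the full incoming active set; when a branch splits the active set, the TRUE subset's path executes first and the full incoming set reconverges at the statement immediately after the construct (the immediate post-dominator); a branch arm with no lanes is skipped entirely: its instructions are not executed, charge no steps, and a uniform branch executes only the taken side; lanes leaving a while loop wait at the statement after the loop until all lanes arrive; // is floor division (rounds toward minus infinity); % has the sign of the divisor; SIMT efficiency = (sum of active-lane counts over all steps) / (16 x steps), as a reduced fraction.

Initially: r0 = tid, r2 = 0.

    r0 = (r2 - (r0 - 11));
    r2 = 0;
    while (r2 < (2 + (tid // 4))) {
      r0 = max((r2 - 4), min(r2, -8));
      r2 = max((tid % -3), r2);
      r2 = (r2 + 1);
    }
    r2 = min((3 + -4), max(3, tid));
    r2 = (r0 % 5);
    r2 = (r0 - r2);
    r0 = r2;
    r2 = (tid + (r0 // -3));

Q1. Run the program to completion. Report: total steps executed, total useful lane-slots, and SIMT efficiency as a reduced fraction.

Answer: 28 steps, 352 useful, 11/14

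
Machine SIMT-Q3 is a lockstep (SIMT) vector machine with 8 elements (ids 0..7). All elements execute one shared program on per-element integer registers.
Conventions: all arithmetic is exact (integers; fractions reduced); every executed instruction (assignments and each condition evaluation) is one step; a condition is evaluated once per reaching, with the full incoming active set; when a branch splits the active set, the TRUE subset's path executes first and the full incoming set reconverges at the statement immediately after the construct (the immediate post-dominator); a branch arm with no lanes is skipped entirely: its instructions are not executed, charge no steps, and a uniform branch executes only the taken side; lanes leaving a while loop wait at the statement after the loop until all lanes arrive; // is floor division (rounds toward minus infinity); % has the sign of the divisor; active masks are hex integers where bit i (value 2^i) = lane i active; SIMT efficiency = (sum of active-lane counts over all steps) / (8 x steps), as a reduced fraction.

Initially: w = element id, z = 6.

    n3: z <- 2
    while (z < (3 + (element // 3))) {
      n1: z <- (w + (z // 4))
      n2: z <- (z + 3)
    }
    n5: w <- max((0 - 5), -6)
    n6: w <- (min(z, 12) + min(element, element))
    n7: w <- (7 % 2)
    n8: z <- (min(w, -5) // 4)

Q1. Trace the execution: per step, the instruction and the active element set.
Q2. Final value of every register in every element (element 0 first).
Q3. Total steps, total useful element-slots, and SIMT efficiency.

step 0: z <- 2                       0xff
step 1: eval (z < (3 + (element // 3))) 0xff
step 2: z <- (w + (z // 4))          0xff
step 3: z <- (z + 3)                 0xff
step 4: eval (z < (3 + (element // 3))) 0xff
step 5: w <- max((0 - 5), -6)        0xff
step 6: w <- (min(z, 12) + min(element, element)) 0xff
step 7: w <- (7 % 2)                 0xff
step 8: z <- (min(w, -5) // 4)       0xff

Answer: 9 steps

w: 1,1,1,1,1,1,1,1
z: -2,-2,-2,-2,-2,-2,-2,-2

steps = 9; useful = 72; efficiency = 72/72 = 1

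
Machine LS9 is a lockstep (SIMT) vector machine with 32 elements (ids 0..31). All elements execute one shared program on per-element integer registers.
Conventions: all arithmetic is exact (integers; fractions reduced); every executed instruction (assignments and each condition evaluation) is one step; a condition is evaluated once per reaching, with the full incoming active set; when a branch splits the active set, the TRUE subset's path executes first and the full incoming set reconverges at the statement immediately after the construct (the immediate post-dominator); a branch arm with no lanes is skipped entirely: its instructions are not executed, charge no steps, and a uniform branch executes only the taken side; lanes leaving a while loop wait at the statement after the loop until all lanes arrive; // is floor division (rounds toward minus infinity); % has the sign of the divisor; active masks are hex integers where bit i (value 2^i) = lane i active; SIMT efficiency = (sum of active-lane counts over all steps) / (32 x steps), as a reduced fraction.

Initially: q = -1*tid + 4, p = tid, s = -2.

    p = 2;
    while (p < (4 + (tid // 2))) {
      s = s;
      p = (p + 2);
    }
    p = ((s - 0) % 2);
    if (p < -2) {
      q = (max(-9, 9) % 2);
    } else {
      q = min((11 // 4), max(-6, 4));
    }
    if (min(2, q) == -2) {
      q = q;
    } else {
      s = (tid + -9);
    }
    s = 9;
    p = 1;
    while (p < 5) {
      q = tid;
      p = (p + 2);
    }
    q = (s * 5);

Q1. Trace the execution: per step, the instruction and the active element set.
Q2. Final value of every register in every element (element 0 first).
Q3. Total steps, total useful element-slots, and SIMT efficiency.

step 0: p <- 2                       0xffffffff
step 1: eval (p < (4 + (tid // 2)))  0xffffffff
step 2: s <- s                       0xffffffff
step 3: p <- (p + 2)                 0xffffffff
step 4: eval (p < (4 + (tid // 2)))  0xffffffff
step 5: s <- s                       0xfffffffc
step 6: p <- (p + 2)                 0xfffffffc
step 7: eval (p < (4 + (tid // 2)))  0xfffffffc
step 8: s <- s                       0xffffffc0
step 9: p <- (p + 2)                 0xffffffc0
step 10: eval (p < (4 + (tid // 2)))  0xffffffc0
step 11: s <- s                       0xfffffc00
step 12: p <- (p + 2)                 0xfffffc00
step 13: eval (p < (4 + (tid // 2)))  0xfffffc00
step 14: s <- s                       0xffffc000
step 15: p <- (p + 2)                 0xffffc000
step 16: eval (p < (4 + (tid // 2)))  0xffffc000
step 17: s <- s                       0xfffc0000
step 18: p <- (p + 2)                 0xfffc0000
step 19: eval (p < (4 + (tid // 2)))  0xfffc0000
step 20: s <- s                       0xffc00000
step 21: p <- (p + 2)                 0xffc00000
step 22: eval (p < (4 + (tid // 2)))  0xffc00000
step 23: s <- s                       0xfc000000
step 24: p <- (p + 2)                 0xfc000000
step 25: eval (p < (4 + (tid // 2)))  0xfc000000
step 26: s <- s                       0xc0000000
step 27: p <- (p + 2)                 0xc0000000
step 28: eval (p < (4 + (tid // 2)))  0xc0000000
step 29: p <- ((s - 0) % 2)           0xffffffff
step 30: eval (p < -2)                0xffffffff
step 31: q <- min((11 // 4), max(-6, 4)) 0xffffffff
step 32: eval (min(2, q) == -2)       0xffffffff
step 33: s <- (tid + -9)              0xffffffff
step 34: s <- 9                       0xffffffff
step 35: p <- 1                       0xffffffff
step 36: eval (p < 5)                 0xffffffff
step 37: q <- tid                     0xffffffff
step 38: p <- (p + 2)                 0xffffffff
step 39: eval (p < 5)                 0xffffffff
step 40: q <- tid                     0xffffffff
step 41: p <- (p + 2)                 0xffffffff
step 42: eval (p < 5)                 0xffffffff
step 43: q <- (s * 5)                 0xffffffff

Answer: 44 steps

q: 45,45,45,45,45,45,45,45,45,45,45,45,45,45,45,45,45,45,45,45,45,45,45,45,45,45,45,45,45,45,45,45
p: 5,5,5,5,5,5,5,5,5,5,5,5,5,5,5,5,5,5,5,5,5,5,5,5,5,5,5,5,5,5,5,5
s: 9,9,9,9,9,9,9,9,9,9,9,9,9,9,9,9,9,9,9,9,9,9,9,9,9,9,9,9,9,9,9,9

steps = 44; useful = 1024; efficiency = 1024/1408 = 8/11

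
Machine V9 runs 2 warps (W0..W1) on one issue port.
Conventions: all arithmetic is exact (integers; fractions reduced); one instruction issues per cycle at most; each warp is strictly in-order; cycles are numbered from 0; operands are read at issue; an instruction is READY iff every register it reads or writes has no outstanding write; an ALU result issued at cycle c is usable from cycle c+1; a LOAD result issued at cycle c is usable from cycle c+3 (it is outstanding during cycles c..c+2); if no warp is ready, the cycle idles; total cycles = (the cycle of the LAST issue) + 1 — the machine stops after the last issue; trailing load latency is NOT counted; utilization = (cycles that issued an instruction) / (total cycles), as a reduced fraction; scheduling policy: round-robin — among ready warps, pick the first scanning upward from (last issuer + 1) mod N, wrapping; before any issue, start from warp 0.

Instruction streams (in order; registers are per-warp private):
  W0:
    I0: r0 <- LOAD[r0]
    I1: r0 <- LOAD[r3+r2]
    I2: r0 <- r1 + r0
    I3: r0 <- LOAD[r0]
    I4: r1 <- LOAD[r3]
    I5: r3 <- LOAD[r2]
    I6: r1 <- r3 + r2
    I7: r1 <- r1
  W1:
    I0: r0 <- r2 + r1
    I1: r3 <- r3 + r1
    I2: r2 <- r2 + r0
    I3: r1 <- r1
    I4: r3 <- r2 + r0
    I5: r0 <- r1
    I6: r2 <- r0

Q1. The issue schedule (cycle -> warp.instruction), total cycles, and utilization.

cycle 0: W0.I0
cycle 1: W1.I0
cycle 2: W1.I1
cycle 3: W0.I1
cycle 4: W1.I2
cycle 5: W1.I3
cycle 6: W0.I2
cycle 7: W1.I4
cycle 8: W0.I3
cycle 9: W1.I5
cycle 10: W0.I4
cycle 11: W1.I6
cycle 12: W0.I5
cycle 13: idle
cycle 14: idle
cycle 15: W0.I6
cycle 16: W0.I7

Answer: 17 cycles, utilization 15/17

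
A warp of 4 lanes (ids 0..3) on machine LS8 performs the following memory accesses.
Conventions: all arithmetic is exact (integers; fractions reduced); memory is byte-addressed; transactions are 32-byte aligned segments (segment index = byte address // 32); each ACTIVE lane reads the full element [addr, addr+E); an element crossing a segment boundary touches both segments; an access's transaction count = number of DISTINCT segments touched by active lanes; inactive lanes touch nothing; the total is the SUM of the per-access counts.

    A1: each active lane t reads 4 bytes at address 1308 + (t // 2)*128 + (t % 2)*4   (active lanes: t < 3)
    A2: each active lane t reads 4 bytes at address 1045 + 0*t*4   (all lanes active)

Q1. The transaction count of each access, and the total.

A1: 3 transactions
A2: 1 transaction

Answer: 3,1; total 4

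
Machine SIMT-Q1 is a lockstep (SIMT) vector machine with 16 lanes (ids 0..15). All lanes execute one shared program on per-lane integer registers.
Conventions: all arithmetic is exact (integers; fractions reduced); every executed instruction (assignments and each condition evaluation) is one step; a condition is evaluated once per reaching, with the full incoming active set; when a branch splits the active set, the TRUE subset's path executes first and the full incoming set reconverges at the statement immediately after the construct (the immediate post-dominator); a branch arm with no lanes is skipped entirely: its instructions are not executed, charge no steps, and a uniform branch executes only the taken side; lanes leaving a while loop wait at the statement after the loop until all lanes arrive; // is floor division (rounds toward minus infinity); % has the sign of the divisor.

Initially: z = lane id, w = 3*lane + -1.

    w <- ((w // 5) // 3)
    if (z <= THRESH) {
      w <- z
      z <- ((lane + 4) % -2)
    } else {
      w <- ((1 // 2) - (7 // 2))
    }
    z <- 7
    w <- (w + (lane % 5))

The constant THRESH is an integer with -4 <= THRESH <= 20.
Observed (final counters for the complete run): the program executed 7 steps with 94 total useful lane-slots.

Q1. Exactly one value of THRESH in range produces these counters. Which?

Answer: THRESH = 13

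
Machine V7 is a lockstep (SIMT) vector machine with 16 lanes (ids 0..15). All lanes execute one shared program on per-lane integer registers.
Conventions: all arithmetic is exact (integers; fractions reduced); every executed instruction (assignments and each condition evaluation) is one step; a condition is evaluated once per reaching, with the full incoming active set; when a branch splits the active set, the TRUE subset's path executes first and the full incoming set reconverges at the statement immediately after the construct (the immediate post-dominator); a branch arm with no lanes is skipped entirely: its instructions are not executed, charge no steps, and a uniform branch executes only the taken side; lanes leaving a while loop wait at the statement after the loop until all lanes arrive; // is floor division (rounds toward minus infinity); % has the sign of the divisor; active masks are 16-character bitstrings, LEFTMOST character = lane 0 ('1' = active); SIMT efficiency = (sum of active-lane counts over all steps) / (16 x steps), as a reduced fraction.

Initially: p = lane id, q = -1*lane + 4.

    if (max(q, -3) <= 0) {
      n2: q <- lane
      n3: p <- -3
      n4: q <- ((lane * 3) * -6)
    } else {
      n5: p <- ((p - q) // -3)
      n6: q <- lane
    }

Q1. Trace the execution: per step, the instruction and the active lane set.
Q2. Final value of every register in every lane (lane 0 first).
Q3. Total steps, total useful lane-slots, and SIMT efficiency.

step 0: eval (max(q, -3) <= 0)       1111111111111111
step 1: q <- lane                    0000111111111111
step 2: p <- -3                      0000111111111111
step 3: q <- ((lane * 3) * -6)       0000111111111111
step 4: p <- ((p - q) // -3)         1111000000000000
step 5: q <- lane                    1111000000000000

Answer: 6 steps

p: 1,0,0,-1,-3,-3,-3,-3,-3,-3,-3,-3,-3,-3,-3,-3
q: 0,1,2,3,-72,-90,-108,-126,-144,-162,-180,-198,-216,-234,-252,-270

steps = 6; useful = 60; efficiency = 60/96 = 5/8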